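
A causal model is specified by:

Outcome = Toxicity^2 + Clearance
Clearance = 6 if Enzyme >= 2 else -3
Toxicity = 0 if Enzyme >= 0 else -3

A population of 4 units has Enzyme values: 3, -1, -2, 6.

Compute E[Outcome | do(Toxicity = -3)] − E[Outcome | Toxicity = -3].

Under do(Toxicity=-3), Toxicity's equation is replaced by Toxicity=-3 for every unit. Per-unit Outcome: 15, 6, 6, 15. Mean = 10.5.
Observing Toxicity=-3 restricts to units where Toxicity's equation naturally yields -3: Enzyme ∈ {-1, -2}. In that subpopulation Outcome = 6, 6, mean 6.
Difference = 10.5 − 6 = 4.5.

4.5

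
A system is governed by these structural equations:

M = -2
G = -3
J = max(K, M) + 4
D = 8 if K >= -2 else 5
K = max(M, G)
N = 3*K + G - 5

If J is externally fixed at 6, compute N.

-14

Intervening sets J = 6 and removes its equation (J = max(K, M) + 4).
No directed path runs from J to N, so N keeps its natural value.
K = max(M, G)  [with M=-2, G=-3]  = -2
N = 3*K + G - 5  [with K=-2, G=-3]  = -14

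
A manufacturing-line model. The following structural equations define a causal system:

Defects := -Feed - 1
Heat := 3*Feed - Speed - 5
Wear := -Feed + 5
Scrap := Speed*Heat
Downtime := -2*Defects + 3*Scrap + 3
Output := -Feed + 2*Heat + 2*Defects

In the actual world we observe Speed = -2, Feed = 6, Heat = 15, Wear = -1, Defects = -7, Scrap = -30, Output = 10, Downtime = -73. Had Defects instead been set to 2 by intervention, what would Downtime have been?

-91

do(Defects=2) replaces the equation Defects := -Feed - 1 with the constant Defects = 2.
Heat = 3*Feed - Speed - 5  [with Feed=6, Speed=-2]  = 15
Scrap = Speed*Heat  [with Speed=-2, Heat=15]  = -30
Downtime = -2*Defects + 3*Scrap + 3  [with Defects=2, Scrap=-30]  = -91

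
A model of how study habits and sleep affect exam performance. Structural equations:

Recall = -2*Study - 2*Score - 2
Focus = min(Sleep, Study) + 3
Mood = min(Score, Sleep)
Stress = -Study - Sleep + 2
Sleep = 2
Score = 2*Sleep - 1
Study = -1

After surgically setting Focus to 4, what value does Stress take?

Under do(Focus=4), the mechanism Focus = min(Sleep, Study) + 3 is discarded; Focus is fixed at 4.
Since Stress is not a descendant of the intervened variable, it is unaffected.
Stress = -Study - Sleep + 2  [with Study=-1, Sleep=2]  = 1

1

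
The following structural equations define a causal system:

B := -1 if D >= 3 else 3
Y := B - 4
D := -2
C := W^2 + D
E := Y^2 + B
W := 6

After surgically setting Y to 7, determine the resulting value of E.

The intervention breaks the incoming arrows to Y: Y := B - 4 no longer applies, and Y = 7.
B = -1 if D >= 3 else 3  [with D=-2]  = 3
E = Y^2 + B  [with Y=7, B=3]  = 52

52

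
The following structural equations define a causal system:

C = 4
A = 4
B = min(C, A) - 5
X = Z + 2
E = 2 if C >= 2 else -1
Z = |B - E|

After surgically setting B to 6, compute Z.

do(B=6) replaces the equation B = min(C, A) - 5 with the constant B = 6.
E = 2 if C >= 2 else -1  [with C=4]  = 2
Z = |B - E|  [with B=6, E=2]  = 4

4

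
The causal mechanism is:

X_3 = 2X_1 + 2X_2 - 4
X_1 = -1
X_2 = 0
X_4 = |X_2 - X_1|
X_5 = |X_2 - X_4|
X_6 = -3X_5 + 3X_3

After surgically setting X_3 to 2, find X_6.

The intervention breaks the incoming arrows to X_3: X_3 = 2X_1 + 2X_2 - 4 no longer applies, and X_3 = 2.
X_4 = |X_2 - X_1|  [with X_2=0, X_1=-1]  = 1
X_5 = |X_2 - X_4|  [with X_2=0, X_4=1]  = 1
X_6 = -3X_5 + 3X_3  [with X_5=1, X_3=2]  = 3

3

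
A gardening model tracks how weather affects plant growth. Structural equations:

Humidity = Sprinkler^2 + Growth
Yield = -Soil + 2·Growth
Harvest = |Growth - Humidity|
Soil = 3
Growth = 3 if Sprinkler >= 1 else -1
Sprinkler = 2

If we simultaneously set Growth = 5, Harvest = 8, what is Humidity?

Setting Growth = 5, Harvest = 8 by intervention discards those variables' equations.
Humidity = Sprinkler^2 + Growth  [with Sprinkler=2, Growth=5]  = 9

9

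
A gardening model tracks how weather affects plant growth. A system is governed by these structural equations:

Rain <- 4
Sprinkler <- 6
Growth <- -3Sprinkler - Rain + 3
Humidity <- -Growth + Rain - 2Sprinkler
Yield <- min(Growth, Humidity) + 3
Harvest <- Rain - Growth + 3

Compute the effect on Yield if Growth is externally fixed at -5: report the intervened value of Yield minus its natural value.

14

do(Growth=-5) replaces the equation Growth <- -3Sprinkler - Rain + 3 with the constant Growth = -5.
Humidity = -Growth + Rain - 2Sprinkler  [with Growth=-5, Rain=4, Sprinkler=6]  = -3
Yield = min(Growth, Humidity) + 3  [with Growth=-5, Humidity=-3]  = -2
Without intervention: Growth = -3Sprinkler - Rain + 3  [with Sprinkler=6, Rain=4]  = -19; Humidity = -Growth + Rain - 2Sprinkler  [with Growth=-19, Rain=4, Sprinkler=6]  = 11; Yield = min(Growth, Humidity) + 3  [with Growth=-19, Humidity=11]  = -16.
Change = -2 − (-16) = 14.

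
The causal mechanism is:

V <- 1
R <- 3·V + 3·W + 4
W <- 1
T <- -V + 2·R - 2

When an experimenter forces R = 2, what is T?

1

The intervention breaks the incoming arrows to R: R <- 3·V + 3·W + 4 no longer applies, and R = 2.
T = -V + 2·R - 2  [with V=1, R=2]  = 1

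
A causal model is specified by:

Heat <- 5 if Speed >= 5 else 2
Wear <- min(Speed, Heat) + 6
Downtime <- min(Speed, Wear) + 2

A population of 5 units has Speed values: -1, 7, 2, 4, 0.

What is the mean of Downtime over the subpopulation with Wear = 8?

Conditioning on Wear=8 selects the 2 unit(s) with Speed ∈ {2, 4}. Their Downtime values: 4, 6. Mean = 5.

5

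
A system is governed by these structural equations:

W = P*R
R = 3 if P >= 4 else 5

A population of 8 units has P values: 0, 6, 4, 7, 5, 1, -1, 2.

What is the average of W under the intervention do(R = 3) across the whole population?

9

The intervention sets R=3 in all 8 units regardless of P. Recomputing W per unit gives 0, 18, 12, 21, 15, 3, -3, 6; average 9.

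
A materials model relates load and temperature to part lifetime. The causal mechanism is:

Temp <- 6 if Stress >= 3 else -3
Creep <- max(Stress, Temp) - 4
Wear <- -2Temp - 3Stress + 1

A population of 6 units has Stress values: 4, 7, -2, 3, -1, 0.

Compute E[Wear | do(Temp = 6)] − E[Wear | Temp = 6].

8.5

Under do(Temp=6), Temp's equation is replaced by Temp=6 for every unit. Per-unit Wear: -23, -32, -5, -20, -8, -11. Mean = -16.5.
Observing Temp=6 restricts to units where Temp's equation naturally yields 6: Stress ∈ {4, 7, 3}. In that subpopulation Wear = -23, -32, -20, mean -25.
Difference = -16.5 − (-25) = 8.5.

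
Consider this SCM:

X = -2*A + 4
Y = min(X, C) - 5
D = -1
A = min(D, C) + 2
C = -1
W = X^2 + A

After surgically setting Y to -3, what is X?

The intervention breaks the incoming arrows to Y: Y = min(X, C) - 5 no longer applies, and Y = -3.
Since X is not a descendant of the intervened variable, it is unaffected.
A = min(D, C) + 2  [with D=-1, C=-1]  = 1
X = -2*A + 4  [with A=1]  = 2

2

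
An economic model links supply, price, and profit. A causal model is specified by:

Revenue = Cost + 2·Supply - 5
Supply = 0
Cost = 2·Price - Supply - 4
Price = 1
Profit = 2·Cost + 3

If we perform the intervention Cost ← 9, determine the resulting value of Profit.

do(Cost=9) replaces the equation Cost = 2·Price - Supply - 4 with the constant Cost = 9.
Profit = 2·Cost + 3  [with Cost=9]  = 21

21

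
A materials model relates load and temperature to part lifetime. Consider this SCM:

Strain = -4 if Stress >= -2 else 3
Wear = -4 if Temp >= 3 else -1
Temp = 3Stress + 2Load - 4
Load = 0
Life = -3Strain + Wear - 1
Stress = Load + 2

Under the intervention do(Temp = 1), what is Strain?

Under do(Temp=1), the mechanism Temp = 3Stress + 2Load - 4 is discarded; Temp is fixed at 1.
Since Strain is not a descendant of the intervened variable, it is unaffected.
Stress = Load + 2  [with Load=0]  = 2
Strain = -4 if Stress >= -2 else 3  [with Stress=2]  = -4

-4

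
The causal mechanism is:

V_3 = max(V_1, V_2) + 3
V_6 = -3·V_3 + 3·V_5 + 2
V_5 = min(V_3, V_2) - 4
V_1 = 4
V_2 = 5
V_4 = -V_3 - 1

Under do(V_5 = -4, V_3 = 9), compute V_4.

-10

Under do(V_5 = -4, V_3 = 9), each intervened variable's structural equation is replaced by its fixed value.
V_4 = -V_3 - 1  [with V_3=9]  = -10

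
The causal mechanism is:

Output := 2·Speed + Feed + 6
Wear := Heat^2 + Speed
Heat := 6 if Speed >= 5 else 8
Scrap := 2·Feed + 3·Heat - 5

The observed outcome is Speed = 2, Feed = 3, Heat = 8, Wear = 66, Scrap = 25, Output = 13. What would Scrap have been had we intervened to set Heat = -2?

do(Heat=-2) replaces the equation Heat := 6 if Speed >= 5 else 8 with the constant Heat = -2.
Scrap = 2·Feed + 3·Heat - 5  [with Feed=3, Heat=-2]  = -5

-5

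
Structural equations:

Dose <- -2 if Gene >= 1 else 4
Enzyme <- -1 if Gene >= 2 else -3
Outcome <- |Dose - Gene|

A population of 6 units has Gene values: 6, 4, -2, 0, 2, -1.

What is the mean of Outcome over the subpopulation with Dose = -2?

6

E[Outcome|Dose=-2] averages over only the 3 units with Dose=-2 (Gene = 6, 4, 2): Outcome = 8, 6, 4, mean 6.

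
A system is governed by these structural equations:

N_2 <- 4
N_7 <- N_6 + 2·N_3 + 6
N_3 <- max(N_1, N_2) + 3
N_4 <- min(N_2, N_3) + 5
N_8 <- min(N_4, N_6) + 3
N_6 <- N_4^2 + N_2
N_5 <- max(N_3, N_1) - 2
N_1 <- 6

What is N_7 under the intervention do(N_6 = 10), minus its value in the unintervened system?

-75

Intervening sets N_6 = 10 and removes its equation (N_6 <- N_4^2 + N_2).
N_3 = max(N_1, N_2) + 3  [with N_1=6, N_2=4]  = 9
N_7 = N_6 + 2·N_3 + 6  [with N_6=10, N_3=9]  = 34
Without intervention: N_3 = max(N_1, N_2) + 3  [with N_1=6, N_2=4]  = 9; N_4 = min(N_2, N_3) + 5  [with N_2=4, N_3=9]  = 9; N_6 = N_4^2 + N_2  [with N_4=9, N_2=4]  = 85; N_7 = N_6 + 2·N_3 + 6  [with N_6=85, N_3=9]  = 109.
Change = 34 − 109 = -75.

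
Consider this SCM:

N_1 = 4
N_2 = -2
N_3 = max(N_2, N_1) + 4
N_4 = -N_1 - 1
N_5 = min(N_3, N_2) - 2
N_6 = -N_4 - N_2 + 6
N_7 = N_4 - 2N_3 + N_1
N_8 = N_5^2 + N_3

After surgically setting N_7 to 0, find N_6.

Intervening sets N_7 = 0 and removes its equation (N_7 = N_4 - 2N_3 + N_1).
Since N_6 is not a descendant of the intervened variable, it is unaffected.
N_4 = -N_1 - 1  [with N_1=4]  = -5
N_6 = -N_4 - N_2 + 6  [with N_4=-5, N_2=-2]  = 13

13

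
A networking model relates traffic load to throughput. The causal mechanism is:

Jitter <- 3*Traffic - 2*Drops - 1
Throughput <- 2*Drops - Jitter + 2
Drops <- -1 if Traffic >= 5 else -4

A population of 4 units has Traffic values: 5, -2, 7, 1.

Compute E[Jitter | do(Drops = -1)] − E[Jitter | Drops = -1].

-9.75

do(Drops=-1) breaks Drops's dependence on Traffic. With Drops=-1 fixed, Jitter across the units is 16, -5, 22, 4, mean 9.25.
Conditioning on Drops=-1 selects the 2 unit(s) with Traffic ∈ {5, 7}. Their Jitter values: 16, 22. Mean = 19.
Difference = 9.25 − 19 = -9.75.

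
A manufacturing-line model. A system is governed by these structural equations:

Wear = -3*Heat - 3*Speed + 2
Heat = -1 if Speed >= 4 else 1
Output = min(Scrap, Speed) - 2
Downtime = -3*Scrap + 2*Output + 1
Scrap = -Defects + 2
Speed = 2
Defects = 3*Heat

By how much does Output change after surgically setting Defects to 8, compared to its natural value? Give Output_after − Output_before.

Under do(Defects=8), the mechanism Defects = 3*Heat is discarded; Defects is fixed at 8.
Scrap = -Defects + 2  [with Defects=8]  = -6
Output = min(Scrap, Speed) - 2  [with Scrap=-6, Speed=2]  = -8
Without intervention: Heat = -1 if Speed >= 4 else 1  [with Speed=2]  = 1; Defects = 3*Heat  [with Heat=1]  = 3; Scrap = -Defects + 2  [with Defects=3]  = -1; Output = min(Scrap, Speed) - 2  [with Scrap=-1, Speed=2]  = -3.
Change = -8 − (-3) = -5.

-5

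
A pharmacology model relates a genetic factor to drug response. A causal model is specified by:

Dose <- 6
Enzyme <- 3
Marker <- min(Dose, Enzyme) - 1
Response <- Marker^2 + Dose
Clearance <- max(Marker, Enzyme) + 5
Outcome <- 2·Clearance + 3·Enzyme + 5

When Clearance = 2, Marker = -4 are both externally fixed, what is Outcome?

18

The joint intervention fixes Clearance = 2, Marker = -4, removing each variable's own equation.
Outcome = 2·Clearance + 3·Enzyme + 5  [with Clearance=2, Enzyme=3]  = 18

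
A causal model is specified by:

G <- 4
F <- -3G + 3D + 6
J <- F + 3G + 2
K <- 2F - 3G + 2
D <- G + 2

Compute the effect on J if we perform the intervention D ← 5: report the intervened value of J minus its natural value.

-3

do(D=5) replaces the equation D <- G + 2 with the constant D = 5.
F = -3G + 3D + 6  [with G=4, D=5]  = 9
J = F + 3G + 2  [with F=9, G=4]  = 23
Without intervention: D = G + 2  [with G=4]  = 6; F = -3G + 3D + 6  [with G=4, D=6]  = 12; J = F + 3G + 2  [with F=12, G=4]  = 26.
Change = 23 − 26 = -3.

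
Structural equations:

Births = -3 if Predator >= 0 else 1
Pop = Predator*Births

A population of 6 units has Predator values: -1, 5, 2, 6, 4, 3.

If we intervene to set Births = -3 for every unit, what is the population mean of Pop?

-9.5

do(Births=-3) breaks Births's dependence on Predator. With Births=-3 fixed, Pop across the units is 3, -15, -6, -18, -12, -9, mean -9.5.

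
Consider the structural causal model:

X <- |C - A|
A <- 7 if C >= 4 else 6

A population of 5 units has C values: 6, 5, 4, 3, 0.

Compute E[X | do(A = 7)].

3.4

Every unit gets A=7 under the intervention. X values become 1, 2, 3, 4, 7; E[X|do(A=7)] = 3.4.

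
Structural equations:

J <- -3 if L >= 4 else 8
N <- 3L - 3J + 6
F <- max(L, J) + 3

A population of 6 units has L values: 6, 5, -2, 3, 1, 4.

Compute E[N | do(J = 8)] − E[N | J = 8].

Under do(J=8), J's equation is replaced by J=8 for every unit. Per-unit N: 0, -3, -24, -9, -15, -6. Mean = -9.5.
E[N|J=8] averages over only the 3 units with J=8 (L = -2, 3, 1): N = -24, -9, -15, mean -16.
Difference = -9.5 − (-16) = 6.5.

6.5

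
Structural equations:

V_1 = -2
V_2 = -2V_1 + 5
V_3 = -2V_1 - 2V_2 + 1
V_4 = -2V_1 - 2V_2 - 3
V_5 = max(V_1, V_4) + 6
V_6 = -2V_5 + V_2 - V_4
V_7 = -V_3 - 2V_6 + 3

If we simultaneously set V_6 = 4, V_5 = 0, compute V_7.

8

Setting V_6 = 4, V_5 = 0 by intervention discards those variables' equations.
V_2 = -2V_1 + 5  [with V_1=-2]  = 9
V_3 = -2V_1 - 2V_2 + 1  [with V_1=-2, V_2=9]  = -13
V_7 = -V_3 - 2V_6 + 3  [with V_3=-13, V_6=4]  = 8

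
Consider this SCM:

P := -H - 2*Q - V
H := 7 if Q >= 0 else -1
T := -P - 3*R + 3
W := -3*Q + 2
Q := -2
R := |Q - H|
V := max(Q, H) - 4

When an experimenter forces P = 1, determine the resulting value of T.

Under do(P=1), the mechanism P := -H - 2*Q - V is discarded; P is fixed at 1.
H = 7 if Q >= 0 else -1  [with Q=-2]  = -1
R = |Q - H|  [with Q=-2, H=-1]  = 1
T = -P - 3*R + 3  [with P=1, R=1]  = -1

-1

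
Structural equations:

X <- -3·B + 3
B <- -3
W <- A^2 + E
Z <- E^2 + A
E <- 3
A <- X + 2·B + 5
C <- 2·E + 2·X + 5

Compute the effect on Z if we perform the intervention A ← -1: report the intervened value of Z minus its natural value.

Intervening sets A = -1 and removes its equation (A <- X + 2·B + 5).
Z = E^2 + A  [with E=3, A=-1]  = 8
Without intervention: X = -3·B + 3  [with B=-3]  = 12; A = X + 2·B + 5  [with X=12, B=-3]  = 11; Z = E^2 + A  [with E=3, A=11]  = 20.
Change = 8 − 20 = -12.

-12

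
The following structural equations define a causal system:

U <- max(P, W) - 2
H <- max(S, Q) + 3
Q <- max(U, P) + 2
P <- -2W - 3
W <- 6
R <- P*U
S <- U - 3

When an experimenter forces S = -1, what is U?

4

Under do(S=-1), the mechanism S <- U - 3 is discarded; S is fixed at -1.
Since U is not a descendant of the intervened variable, it is unaffected.
P = -2W - 3  [with W=6]  = -15
U = max(P, W) - 2  [with P=-15, W=6]  = 4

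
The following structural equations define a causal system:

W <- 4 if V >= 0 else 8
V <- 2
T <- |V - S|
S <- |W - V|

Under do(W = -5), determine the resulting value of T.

Under do(W=-5), the mechanism W <- 4 if V >= 0 else 8 is discarded; W is fixed at -5.
S = |W - V|  [with W=-5, V=2]  = 7
T = |V - S|  [with V=2, S=7]  = 5

5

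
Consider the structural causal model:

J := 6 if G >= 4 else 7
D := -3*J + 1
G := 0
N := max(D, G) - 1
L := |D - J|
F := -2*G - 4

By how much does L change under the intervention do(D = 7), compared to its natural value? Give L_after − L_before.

-27

Intervening sets D = 7 and removes its equation (D := -3*J + 1).
J = 6 if G >= 4 else 7  [with G=0]  = 7
L = |D - J|  [with D=7, J=7]  = 0
Without intervention: J = 6 if G >= 4 else 7  [with G=0]  = 7; D = -3*J + 1  [with J=7]  = -20; L = |D - J|  [with D=-20, J=7]  = 27.
Change = 0 − 27 = -27.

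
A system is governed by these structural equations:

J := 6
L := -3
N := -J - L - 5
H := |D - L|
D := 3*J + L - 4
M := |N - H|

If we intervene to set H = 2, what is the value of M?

10

The intervention breaks the incoming arrows to H: H := |D - L| no longer applies, and H = 2.
N = -J - L - 5  [with J=6, L=-3]  = -8
M = |N - H|  [with N=-8, H=2]  = 10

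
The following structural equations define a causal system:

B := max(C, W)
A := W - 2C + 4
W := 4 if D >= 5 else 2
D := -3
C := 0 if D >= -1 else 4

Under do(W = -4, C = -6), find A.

Setting W = -4, C = -6 by intervention discards those variables' equations.
A = W - 2C + 4  [with W=-4, C=-6]  = 12

12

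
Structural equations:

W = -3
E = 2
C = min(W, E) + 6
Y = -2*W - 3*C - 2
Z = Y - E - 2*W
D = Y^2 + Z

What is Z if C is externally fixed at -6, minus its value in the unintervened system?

27

do(C=-6) replaces the equation C = min(W, E) + 6 with the constant C = -6.
Y = -2*W - 3*C - 2  [with W=-3, C=-6]  = 22
Z = Y - E - 2*W  [with Y=22, E=2, W=-3]  = 26
Without intervention: C = min(W, E) + 6  [with W=-3, E=2]  = 3; Y = -2*W - 3*C - 2  [with W=-3, C=3]  = -5; Z = Y - E - 2*W  [with Y=-5, E=2, W=-3]  = -1.
Change = 26 − (-1) = 27.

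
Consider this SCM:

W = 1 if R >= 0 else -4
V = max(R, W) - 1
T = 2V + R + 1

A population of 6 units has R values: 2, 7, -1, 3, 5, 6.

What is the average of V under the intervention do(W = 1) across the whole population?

Every unit gets W=1 under the intervention. V values become 1, 6, 0, 2, 4, 5; E[V|do(W=1)] = 3.

3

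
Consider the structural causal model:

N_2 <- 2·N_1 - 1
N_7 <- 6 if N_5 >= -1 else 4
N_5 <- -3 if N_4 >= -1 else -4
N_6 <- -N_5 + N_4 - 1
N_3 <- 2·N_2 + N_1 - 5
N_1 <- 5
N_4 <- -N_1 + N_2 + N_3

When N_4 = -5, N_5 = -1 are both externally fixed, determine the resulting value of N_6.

The joint intervention fixes N_4 = -5, N_5 = -1, removing each variable's own equation.
N_6 = -N_5 + N_4 - 1  [with N_5=-1, N_4=-5]  = -5

-5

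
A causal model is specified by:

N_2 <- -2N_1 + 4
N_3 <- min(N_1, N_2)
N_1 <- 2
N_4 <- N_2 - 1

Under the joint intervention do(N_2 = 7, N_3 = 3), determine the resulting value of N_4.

Setting N_2 = 7, N_3 = 3 by intervention discards those variables' equations.
N_4 = N_2 - 1  [with N_2=7]  = 6

6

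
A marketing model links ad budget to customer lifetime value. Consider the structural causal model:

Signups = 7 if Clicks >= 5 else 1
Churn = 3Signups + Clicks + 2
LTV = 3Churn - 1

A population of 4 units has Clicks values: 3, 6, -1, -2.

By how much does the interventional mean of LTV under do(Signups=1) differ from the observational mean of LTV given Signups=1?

4.5

do(Signups=1) breaks Signups's dependence on Clicks. With Signups=1 fixed, LTV across the units is 23, 32, 11, 8, mean 18.5.
E[LTV|Signups=1] averages over only the 3 units with Signups=1 (Clicks = 3, -1, -2): LTV = 23, 11, 8, mean 14.
Difference = 18.5 − 14 = 4.5.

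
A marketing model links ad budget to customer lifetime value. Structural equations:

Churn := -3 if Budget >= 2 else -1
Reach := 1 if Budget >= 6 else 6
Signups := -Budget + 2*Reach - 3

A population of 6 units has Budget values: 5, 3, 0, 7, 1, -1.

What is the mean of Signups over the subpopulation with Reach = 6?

7.4

Observing Reach=6 restricts to units where Reach's equation naturally yields 6: Budget ∈ {5, 3, 0, 1, -1}. In that subpopulation Signups = 4, 6, 9, 8, 10, mean 7.4.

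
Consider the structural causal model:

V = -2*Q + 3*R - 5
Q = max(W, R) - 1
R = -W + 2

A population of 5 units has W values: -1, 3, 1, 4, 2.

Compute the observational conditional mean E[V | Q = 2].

-6

E[V|Q=2] averages over only the 2 units with Q=2 (W = -1, 3): V = 0, -12, mean -6.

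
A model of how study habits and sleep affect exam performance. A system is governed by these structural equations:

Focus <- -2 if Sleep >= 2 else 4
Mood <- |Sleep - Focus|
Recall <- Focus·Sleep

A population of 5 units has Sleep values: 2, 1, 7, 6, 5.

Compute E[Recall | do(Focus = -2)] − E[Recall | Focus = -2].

1.6

do(Focus=-2) breaks Focus's dependence on Sleep. With Focus=-2 fixed, Recall across the units is -4, -2, -14, -12, -10, mean -8.4.
Conditioning on Focus=-2 selects the 4 unit(s) with Sleep ∈ {2, 7, 6, 5}. Their Recall values: -4, -14, -12, -10. Mean = -10.
Difference = -8.4 − (-10) = 1.6.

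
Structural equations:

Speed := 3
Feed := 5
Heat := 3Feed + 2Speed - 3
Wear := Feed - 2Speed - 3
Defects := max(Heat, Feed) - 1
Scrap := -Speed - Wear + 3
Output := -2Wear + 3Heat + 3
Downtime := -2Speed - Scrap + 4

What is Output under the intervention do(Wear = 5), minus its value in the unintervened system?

-18

The intervention breaks the incoming arrows to Wear: Wear := Feed - 2Speed - 3 no longer applies, and Wear = 5.
Heat = 3Feed + 2Speed - 3  [with Feed=5, Speed=3]  = 18
Output = -2Wear + 3Heat + 3  [with Wear=5, Heat=18]  = 47
Without intervention: Heat = 3Feed + 2Speed - 3  [with Feed=5, Speed=3]  = 18; Wear = Feed - 2Speed - 3  [with Feed=5, Speed=3]  = -4; Output = -2Wear + 3Heat + 3  [with Wear=-4, Heat=18]  = 65.
Change = 47 − 65 = -18.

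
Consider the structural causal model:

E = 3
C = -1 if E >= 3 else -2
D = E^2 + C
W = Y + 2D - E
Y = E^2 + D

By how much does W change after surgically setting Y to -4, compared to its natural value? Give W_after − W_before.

-21

Intervening sets Y = -4 and removes its equation (Y = E^2 + D).
C = -1 if E >= 3 else -2  [with E=3]  = -1
D = E^2 + C  [with E=3, C=-1]  = 8
W = Y + 2D - E  [with Y=-4, D=8, E=3]  = 9
Without intervention: C = -1 if E >= 3 else -2  [with E=3]  = -1; D = E^2 + C  [with E=3, C=-1]  = 8; Y = E^2 + D  [with E=3, D=8]  = 17; W = Y + 2D - E  [with Y=17, D=8, E=3]  = 30.
Change = 9 − 30 = -21.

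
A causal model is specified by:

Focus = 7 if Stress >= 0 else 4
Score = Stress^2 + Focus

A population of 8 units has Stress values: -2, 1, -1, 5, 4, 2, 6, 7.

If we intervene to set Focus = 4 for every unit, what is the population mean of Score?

21

Under do(Focus=4), Focus's equation is replaced by Focus=4 for every unit. Per-unit Score: 8, 5, 5, 29, 20, 8, 40, 53. Mean = 21.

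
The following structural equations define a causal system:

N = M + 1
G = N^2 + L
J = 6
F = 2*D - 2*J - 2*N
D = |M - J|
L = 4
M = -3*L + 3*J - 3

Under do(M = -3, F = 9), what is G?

8

Under do(M = -3, F = 9), each intervened variable's structural equation is replaced by its fixed value.
N = M + 1  [with M=-3]  = -2
G = N^2 + L  [with N=-2, L=4]  = 8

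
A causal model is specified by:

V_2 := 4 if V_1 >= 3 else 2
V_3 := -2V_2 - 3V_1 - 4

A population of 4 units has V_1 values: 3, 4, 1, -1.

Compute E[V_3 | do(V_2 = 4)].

The intervention sets V_2=4 in all 4 units regardless of V_1. Recomputing V_3 per unit gives -21, -24, -15, -9; average -17.25.

-17.25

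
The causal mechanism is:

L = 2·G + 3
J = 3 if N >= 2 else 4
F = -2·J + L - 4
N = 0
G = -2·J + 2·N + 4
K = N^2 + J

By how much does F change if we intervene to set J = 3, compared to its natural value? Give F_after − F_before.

6

do(J=3) replaces the equation J = 3 if N >= 2 else 4 with the constant J = 3.
G = -2·J + 2·N + 4  [with J=3, N=0]  = -2
L = 2·G + 3  [with G=-2]  = -1
F = -2·J + L - 4  [with J=3, L=-1]  = -11
Without intervention: J = 3 if N >= 2 else 4  [with N=0]  = 4; G = -2·J + 2·N + 4  [with J=4, N=0]  = -4; L = 2·G + 3  [with G=-4]  = -5; F = -2·J + L - 4  [with J=4, L=-5]  = -17.
Change = -11 − (-17) = 6.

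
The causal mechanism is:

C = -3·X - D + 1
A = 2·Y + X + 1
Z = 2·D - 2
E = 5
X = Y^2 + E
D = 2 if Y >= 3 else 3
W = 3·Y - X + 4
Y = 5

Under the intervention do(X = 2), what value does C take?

The intervention breaks the incoming arrows to X: X = Y^2 + E no longer applies, and X = 2.
D = 2 if Y >= 3 else 3  [with Y=5]  = 2
C = -3·X - D + 1  [with X=2, D=2]  = -7

-7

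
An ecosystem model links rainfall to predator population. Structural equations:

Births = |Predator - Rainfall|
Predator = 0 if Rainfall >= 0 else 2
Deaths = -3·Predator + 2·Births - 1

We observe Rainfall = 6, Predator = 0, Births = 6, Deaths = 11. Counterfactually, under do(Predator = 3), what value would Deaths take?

-4

Under do(Predator=3), the mechanism Predator = 0 if Rainfall >= 0 else 2 is discarded; Predator is fixed at 3.
Births = |Predator - Rainfall|  [with Predator=3, Rainfall=6]  = 3
Deaths = -3·Predator + 2·Births - 1  [with Predator=3, Births=3]  = -4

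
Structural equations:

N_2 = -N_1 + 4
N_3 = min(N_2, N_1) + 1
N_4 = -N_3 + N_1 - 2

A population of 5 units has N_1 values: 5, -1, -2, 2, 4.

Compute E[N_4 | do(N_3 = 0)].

-0.4

Every unit gets N_3=0 under the intervention. N_4 values become 3, -3, -4, 0, 2; E[N_4|do(N_3=0)] = -0.4.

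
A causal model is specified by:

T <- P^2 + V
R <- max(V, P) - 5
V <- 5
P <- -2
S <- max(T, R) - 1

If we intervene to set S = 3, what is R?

The intervention breaks the incoming arrows to S: S <- max(T, R) - 1 no longer applies, and S = 3.
Since R is not a descendant of the intervened variable, it is unaffected.
R = max(V, P) - 5  [with V=5, P=-2]  = 0

0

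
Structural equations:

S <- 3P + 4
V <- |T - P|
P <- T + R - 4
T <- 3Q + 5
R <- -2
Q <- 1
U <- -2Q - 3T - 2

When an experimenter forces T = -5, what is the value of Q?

Under do(T=-5), the mechanism T <- 3Q + 5 is discarded; T is fixed at -5.
Since Q is not a descendant of the intervened variable, it is unaffected.

1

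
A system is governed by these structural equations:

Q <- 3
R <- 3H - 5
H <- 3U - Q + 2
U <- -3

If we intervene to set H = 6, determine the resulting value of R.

13

The intervention breaks the incoming arrows to H: H <- 3U - Q + 2 no longer applies, and H = 6.
R = 3H - 5  [with H=6]  = 13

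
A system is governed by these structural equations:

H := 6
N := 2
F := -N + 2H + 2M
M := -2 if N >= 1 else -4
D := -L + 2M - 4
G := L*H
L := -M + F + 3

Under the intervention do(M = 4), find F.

The intervention breaks the incoming arrows to M: M := -2 if N >= 1 else -4 no longer applies, and M = 4.
F = -N + 2H + 2M  [with N=2, H=6, M=4]  = 18

18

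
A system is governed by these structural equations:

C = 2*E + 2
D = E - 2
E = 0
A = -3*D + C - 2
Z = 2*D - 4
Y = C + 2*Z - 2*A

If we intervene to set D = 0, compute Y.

The intervention breaks the incoming arrows to D: D = E - 2 no longer applies, and D = 0.
C = 2*E + 2  [with E=0]  = 2
A = -3*D + C - 2  [with D=0, C=2]  = 0
Z = 2*D - 4  [with D=0]  = -4
Y = C + 2*Z - 2*A  [with C=2, Z=-4, A=0]  = -6

-6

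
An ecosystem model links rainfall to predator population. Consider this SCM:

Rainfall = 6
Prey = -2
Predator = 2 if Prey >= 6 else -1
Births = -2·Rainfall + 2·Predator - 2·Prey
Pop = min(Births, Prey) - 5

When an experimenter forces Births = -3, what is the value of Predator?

Under do(Births=-3), the mechanism Births = -2·Rainfall + 2·Predator - 2·Prey is discarded; Births is fixed at -3.
Since Predator is not a descendant of the intervened variable, it is unaffected.
Predator = 2 if Prey >= 6 else -1  [with Prey=-2]  = -1

-1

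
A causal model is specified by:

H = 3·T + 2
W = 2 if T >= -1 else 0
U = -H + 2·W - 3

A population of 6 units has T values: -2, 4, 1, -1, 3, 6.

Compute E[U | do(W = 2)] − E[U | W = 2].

Under do(W=2), W's equation is replaced by W=2 for every unit. Per-unit U: 5, -13, -4, 2, -10, -19. Mean = -6.5.
E[U|W=2] averages over only the 5 units with W=2 (T = 4, 1, -1, 3, 6): U = -13, -4, 2, -10, -19, mean -8.8.
Difference = -6.5 − (-8.8) = 2.3.

2.3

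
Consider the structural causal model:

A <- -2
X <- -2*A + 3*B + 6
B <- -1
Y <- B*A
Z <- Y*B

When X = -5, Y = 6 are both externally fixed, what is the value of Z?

Setting X = -5, Y = 6 by intervention discards those variables' equations.
Z = Y*B  [with Y=6, B=-1]  = -6

-6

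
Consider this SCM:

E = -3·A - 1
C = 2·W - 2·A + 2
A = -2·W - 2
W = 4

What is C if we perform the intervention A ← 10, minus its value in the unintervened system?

Under do(A=10), the mechanism A = -2·W - 2 is discarded; A is fixed at 10.
C = 2·W - 2·A + 2  [with W=4, A=10]  = -10
Without intervention: A = -2·W - 2  [with W=4]  = -10; C = 2·W - 2·A + 2  [with W=4, A=-10]  = 30.
Change = -10 − 30 = -40.

-40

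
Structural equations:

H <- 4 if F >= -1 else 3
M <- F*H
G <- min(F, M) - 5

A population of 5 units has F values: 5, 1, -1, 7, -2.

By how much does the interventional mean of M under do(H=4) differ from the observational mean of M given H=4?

-4

The intervention sets H=4 in all 5 units regardless of F. Recomputing M per unit gives 20, 4, -4, 28, -8; average 8.
Conditioning on H=4 selects the 4 unit(s) with F ∈ {5, 1, -1, 7}. Their M values: 20, 4, -4, 28. Mean = 12.
Difference = 8 − 12 = -4.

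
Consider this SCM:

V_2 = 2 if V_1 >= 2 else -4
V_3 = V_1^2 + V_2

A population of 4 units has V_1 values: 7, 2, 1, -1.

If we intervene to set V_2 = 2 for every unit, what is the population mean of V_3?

do(V_2=2) breaks V_2's dependence on V_1. With V_2=2 fixed, V_3 across the units is 51, 6, 3, 3, mean 15.75.

15.75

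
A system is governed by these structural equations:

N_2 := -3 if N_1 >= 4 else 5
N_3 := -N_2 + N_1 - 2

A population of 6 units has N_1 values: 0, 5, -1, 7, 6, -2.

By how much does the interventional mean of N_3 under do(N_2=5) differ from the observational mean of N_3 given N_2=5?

3.5

Under do(N_2=5), N_2's equation is replaced by N_2=5 for every unit. Per-unit N_3: -7, -2, -8, 0, -1, -9. Mean = -4.5.
E[N_3|N_2=5] averages over only the 3 units with N_2=5 (N_1 = 0, -1, -2): N_3 = -7, -8, -9, mean -8.
Difference = -4.5 − (-8) = 3.5.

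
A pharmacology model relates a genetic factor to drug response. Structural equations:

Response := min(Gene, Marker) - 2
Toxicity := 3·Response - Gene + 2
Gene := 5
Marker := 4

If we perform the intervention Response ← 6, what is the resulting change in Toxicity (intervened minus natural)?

12

The intervention breaks the incoming arrows to Response: Response := min(Gene, Marker) - 2 no longer applies, and Response = 6.
Toxicity = 3·Response - Gene + 2  [with Response=6, Gene=5]  = 15
Without intervention: Response = min(Gene, Marker) - 2  [with Gene=5, Marker=4]  = 2; Toxicity = 3·Response - Gene + 2  [with Response=2, Gene=5]  = 3.
Change = 15 − 3 = 12.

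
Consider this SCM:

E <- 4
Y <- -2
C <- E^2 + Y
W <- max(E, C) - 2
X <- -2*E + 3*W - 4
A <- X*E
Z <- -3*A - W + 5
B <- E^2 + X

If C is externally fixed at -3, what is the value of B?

The intervention breaks the incoming arrows to C: C <- E^2 + Y no longer applies, and C = -3.
W = max(E, C) - 2  [with E=4, C=-3]  = 2
X = -2*E + 3*W - 4  [with E=4, W=2]  = -6
B = E^2 + X  [with E=4, X=-6]  = 10

10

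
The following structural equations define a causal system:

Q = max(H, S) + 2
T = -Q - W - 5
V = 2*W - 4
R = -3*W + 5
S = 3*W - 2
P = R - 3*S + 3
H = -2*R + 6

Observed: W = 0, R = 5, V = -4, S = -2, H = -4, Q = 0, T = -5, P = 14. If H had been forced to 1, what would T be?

-8

Under do(H=1), the mechanism H = -2*R + 6 is discarded; H is fixed at 1.
S = 3*W - 2  [with W=0]  = -2
Q = max(H, S) + 2  [with H=1, S=-2]  = 3
T = -Q - W - 5  [with Q=3, W=0]  = -8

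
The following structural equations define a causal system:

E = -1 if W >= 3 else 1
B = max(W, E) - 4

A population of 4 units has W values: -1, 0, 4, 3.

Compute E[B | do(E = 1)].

-1.75

Under do(E=1), E's equation is replaced by E=1 for every unit. Per-unit B: -3, -3, 0, -1. Mean = -1.75.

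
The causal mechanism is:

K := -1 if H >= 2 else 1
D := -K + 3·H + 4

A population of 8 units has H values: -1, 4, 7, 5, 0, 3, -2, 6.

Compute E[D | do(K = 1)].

The intervention sets K=1 in all 8 units regardless of H. Recomputing D per unit gives 0, 15, 24, 18, 3, 12, -3, 21; average 11.25.

11.25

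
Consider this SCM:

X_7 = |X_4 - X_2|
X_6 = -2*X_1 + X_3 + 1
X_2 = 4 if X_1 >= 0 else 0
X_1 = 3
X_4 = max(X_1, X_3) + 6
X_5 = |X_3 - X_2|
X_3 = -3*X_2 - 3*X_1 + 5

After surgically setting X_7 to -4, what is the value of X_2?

4

Under do(X_7=-4), the mechanism X_7 = |X_4 - X_2| is discarded; X_7 is fixed at -4.
X_2 is not downstream of the intervention, so its value is determined by the original equations.
X_2 = 4 if X_1 >= 0 else 0  [with X_1=3]  = 4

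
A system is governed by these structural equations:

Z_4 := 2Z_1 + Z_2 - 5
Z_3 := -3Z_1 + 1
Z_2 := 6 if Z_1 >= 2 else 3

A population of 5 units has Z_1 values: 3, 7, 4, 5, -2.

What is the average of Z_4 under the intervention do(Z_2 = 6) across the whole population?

7.8

The intervention sets Z_2=6 in all 5 units regardless of Z_1. Recomputing Z_4 per unit gives 7, 15, 9, 11, -3; average 7.8.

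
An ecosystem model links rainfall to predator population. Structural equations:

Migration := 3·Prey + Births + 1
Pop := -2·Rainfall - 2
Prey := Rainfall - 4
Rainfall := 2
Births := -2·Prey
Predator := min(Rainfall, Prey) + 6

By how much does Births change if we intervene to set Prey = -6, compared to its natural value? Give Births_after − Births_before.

Under do(Prey=-6), the mechanism Prey := Rainfall - 4 is discarded; Prey is fixed at -6.
Births = -2·Prey  [with Prey=-6]  = 12
Without intervention: Prey = Rainfall - 4  [with Rainfall=2]  = -2; Births = -2·Prey  [with Prey=-2]  = 4.
Change = 12 − 4 = 8.

8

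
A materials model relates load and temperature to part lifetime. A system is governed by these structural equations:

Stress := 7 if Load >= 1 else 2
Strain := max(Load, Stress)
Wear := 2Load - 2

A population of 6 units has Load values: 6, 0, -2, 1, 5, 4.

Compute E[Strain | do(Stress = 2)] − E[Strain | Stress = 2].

1.5

Every unit gets Stress=2 under the intervention. Strain values become 6, 2, 2, 2, 5, 4; E[Strain|do(Stress=2)] = 3.5.
Conditioning on Stress=2 selects the 2 unit(s) with Load ∈ {0, -2}. Their Strain values: 2, 2. Mean = 2.
Difference = 3.5 − 2 = 1.5.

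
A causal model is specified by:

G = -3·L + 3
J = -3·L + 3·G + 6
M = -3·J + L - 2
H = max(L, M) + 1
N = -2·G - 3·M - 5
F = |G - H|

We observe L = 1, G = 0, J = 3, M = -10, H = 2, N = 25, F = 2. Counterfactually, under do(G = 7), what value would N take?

200

Under do(G=7), the mechanism G = -3·L + 3 is discarded; G is fixed at 7.
J = -3·L + 3·G + 6  [with L=1, G=7]  = 24
M = -3·J + L - 2  [with J=24, L=1]  = -73
N = -2·G - 3·M - 5  [with G=7, M=-73]  = 200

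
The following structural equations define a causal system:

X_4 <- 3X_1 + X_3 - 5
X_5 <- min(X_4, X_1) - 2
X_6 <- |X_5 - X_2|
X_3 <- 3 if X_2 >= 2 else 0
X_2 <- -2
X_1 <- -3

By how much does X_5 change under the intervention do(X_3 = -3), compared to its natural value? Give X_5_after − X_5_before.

do(X_3=-3) replaces the equation X_3 <- 3 if X_2 >= 2 else 0 with the constant X_3 = -3.
X_4 = 3X_1 + X_3 - 5  [with X_1=-3, X_3=-3]  = -17
X_5 = min(X_4, X_1) - 2  [with X_4=-17, X_1=-3]  = -19
Without intervention: X_3 = 3 if X_2 >= 2 else 0  [with X_2=-2]  = 0; X_4 = 3X_1 + X_3 - 5  [with X_1=-3, X_3=0]  = -14; X_5 = min(X_4, X_1) - 2  [with X_4=-14, X_1=-3]  = -16.
Change = -19 − (-16) = -3.

-3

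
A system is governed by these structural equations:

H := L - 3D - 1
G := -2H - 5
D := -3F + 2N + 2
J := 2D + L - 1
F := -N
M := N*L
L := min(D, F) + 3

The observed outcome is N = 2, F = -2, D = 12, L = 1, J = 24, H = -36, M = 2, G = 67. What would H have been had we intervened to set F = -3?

Under do(F=-3), the mechanism F := -N is discarded; F is fixed at -3.
D = -3F + 2N + 2  [with F=-3, N=2]  = 15
L = min(D, F) + 3  [with D=15, F=-3]  = 0
H = L - 3D - 1  [with L=0, D=15]  = -46

-46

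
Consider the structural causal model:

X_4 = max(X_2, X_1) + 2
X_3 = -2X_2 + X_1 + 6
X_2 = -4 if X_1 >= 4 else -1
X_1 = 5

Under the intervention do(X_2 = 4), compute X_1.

5

Under do(X_2=4), the mechanism X_2 = -4 if X_1 >= 4 else -1 is discarded; X_2 is fixed at 4.
X_1 is not downstream of the intervention, so its value is determined by the original equations.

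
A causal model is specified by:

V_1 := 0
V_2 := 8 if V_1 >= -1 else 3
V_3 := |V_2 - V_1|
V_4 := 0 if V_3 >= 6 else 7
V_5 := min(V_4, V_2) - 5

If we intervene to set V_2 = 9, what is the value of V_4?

0

Under do(V_2=9), the mechanism V_2 := 8 if V_1 >= -1 else 3 is discarded; V_2 is fixed at 9.
V_3 = |V_2 - V_1|  [with V_2=9, V_1=0]  = 9
V_4 = 0 if V_3 >= 6 else 7  [with V_3=9]  = 0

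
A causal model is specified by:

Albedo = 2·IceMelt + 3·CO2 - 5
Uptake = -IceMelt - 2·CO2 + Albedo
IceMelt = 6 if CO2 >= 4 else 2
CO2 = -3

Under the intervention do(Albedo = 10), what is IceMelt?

Under do(Albedo=10), the mechanism Albedo = 2·IceMelt + 3·CO2 - 5 is discarded; Albedo is fixed at 10.
Since IceMelt is not a descendant of the intervened variable, it is unaffected.
IceMelt = 6 if CO2 >= 4 else 2  [with CO2=-3]  = 2

2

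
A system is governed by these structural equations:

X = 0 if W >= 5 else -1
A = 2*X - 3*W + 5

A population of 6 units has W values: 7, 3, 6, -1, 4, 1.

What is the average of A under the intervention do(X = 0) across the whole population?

The intervention sets X=0 in all 6 units regardless of W. Recomputing A per unit gives -16, -4, -13, 8, -7, 2; average -5.

-5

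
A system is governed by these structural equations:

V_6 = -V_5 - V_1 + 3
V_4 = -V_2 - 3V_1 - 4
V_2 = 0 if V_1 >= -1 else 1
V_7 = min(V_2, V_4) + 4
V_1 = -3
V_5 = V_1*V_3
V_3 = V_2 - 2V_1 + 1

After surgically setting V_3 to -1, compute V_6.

3

The intervention breaks the incoming arrows to V_3: V_3 = V_2 - 2V_1 + 1 no longer applies, and V_3 = -1.
V_5 = V_1*V_3  [with V_1=-3, V_3=-1]  = 3
V_6 = -V_5 - V_1 + 3  [with V_5=3, V_1=-3]  = 3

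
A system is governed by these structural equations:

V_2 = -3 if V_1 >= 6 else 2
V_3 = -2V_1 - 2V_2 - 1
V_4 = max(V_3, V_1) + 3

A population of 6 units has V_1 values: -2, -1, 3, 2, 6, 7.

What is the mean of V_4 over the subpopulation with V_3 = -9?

7.5

Conditioning on V_3=-9 selects the 2 unit(s) with V_1 ∈ {2, 7}. Their V_4 values: 5, 10. Mean = 7.5.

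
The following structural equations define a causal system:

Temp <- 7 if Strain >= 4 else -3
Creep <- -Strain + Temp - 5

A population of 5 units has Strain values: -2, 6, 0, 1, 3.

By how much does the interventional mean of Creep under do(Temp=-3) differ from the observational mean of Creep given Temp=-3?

Under do(Temp=-3), Temp's equation is replaced by Temp=-3 for every unit. Per-unit Creep: -6, -14, -8, -9, -11. Mean = -9.6.
Observing Temp=-3 restricts to units where Temp's equation naturally yields -3: Strain ∈ {-2, 0, 1, 3}. In that subpopulation Creep = -6, -8, -9, -11, mean -8.5.
Difference = -9.6 − (-8.5) = -1.1.

-1.1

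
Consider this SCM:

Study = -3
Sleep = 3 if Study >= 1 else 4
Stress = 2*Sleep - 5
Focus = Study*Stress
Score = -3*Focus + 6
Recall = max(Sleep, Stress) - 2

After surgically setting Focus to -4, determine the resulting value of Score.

Intervening sets Focus = -4 and removes its equation (Focus = Study*Stress).
Score = -3*Focus + 6  [with Focus=-4]  = 18

18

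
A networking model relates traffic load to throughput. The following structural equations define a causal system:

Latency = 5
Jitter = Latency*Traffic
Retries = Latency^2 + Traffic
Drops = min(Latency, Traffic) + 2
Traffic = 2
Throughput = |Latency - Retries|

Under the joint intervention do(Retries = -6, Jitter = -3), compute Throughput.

The joint intervention fixes Retries = -6, Jitter = -3, removing each variable's own equation.
Throughput = |Latency - Retries|  [with Latency=5, Retries=-6]  = 11

11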